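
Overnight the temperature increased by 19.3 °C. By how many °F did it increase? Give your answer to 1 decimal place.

Converting a difference, only the 9/5 scale factor applies: Δ°F = 19.3 × 1.8 = 34.7 °F.

34.7 °F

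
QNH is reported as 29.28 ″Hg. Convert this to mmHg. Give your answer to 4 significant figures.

1 inHg = 25.4 mmHg, so 29.28 × 25.4 = 743.7 mmHg.

743.7 mmHg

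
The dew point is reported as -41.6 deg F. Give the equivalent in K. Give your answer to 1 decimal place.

232.3 K

First to °C: -40.89 °C.
Then to K: 232.3 K.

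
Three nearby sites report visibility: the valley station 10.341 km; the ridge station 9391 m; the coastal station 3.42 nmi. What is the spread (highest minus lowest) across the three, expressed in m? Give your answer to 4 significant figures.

4007 m

the valley station: 10.341 km = 10341.00 m.
the coastal station: 3.42 nmi = 6333.84 m.
Spread: 10341.00 − 6333.84 = 4007 m.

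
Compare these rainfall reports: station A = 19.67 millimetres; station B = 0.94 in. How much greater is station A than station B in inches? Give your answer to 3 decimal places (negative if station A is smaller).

-0.166 in

station A: 19.67 mm = 0.77441 in.
Difference: 0.77441 − 0.94000 = -0.166 in.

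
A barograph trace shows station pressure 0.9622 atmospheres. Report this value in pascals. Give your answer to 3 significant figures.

97500 Pa

1 atm = 101325 Pa, so 0.9622 × 101325 = 97500 Pa.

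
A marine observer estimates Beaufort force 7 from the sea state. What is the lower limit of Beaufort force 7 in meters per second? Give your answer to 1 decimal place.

Beaufort 7 (near gale) spans 13.9–17.1 m/s.

13.9 m/s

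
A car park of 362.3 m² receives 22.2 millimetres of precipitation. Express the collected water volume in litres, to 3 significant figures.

1 mm over 1 m² is 1 L, so volume = 22.2 × 362.3 = 8043.06 L ≈ 8040 L.

8040 litres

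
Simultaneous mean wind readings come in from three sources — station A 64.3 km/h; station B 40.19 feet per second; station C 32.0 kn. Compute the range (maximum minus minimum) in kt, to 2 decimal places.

station A: 64.3 km/h = 34.7192 kt.
station B: 40.19 ft/s = 23.8119 kt.
Spread: 34.7192 − 23.8119 = 10.91 kt.

10.91 kt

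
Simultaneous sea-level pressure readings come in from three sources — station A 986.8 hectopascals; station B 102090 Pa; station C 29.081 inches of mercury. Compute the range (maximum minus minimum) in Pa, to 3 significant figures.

3610 Pa

station A: 986.8 hPa = 98680.00 Pa.
station C: 29.081 inHg = 98479.58 Pa.
Spread: 102090.00 − 98479.58 = 3610 Pa.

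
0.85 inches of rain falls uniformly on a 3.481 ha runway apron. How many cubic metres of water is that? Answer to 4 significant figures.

Depth: 0.85 in × 25.4 = 21.59 mm.
Area: 3.481 ha = 34810 m².
1 mm over 1 m² is 1 L, so volume = 21.59 × 34810 = 751547.9 L = 751.5 m³.

751.5 cubic metres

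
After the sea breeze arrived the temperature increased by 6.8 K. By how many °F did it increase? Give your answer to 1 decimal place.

12.2 °F

Converting a difference, only the 9/5 scale factor applies: Δ°F = 6.8 × 1.8 = 12.2 °F.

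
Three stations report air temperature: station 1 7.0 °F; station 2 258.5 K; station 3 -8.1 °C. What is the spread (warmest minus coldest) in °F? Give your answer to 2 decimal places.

station 1: 7.0 °F = -13.889 °C.
station 2: 258.5 K = -14.650 °C.
Spread: (-8.100) − (-14.650) = 6.550 °C = 11.79 °F.

11.79 °F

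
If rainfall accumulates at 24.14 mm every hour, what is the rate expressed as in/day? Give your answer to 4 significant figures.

24.14 mm/hour × 0.0393701 in/mm × 24 hour/day = 22.81 in/day.

22.81 in/day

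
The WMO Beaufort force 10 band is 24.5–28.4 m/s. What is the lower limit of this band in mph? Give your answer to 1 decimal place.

24.5–28.4 m/s × 2.237 = 54.8–63.5 mph.

54.8 mph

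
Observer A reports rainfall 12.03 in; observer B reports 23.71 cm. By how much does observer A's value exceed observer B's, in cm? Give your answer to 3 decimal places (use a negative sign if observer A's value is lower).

6.846 cm

observer A: 12.03 in = 30.55620 cm.
Difference: 30.55620 − 23.71000 = 6.846 cm.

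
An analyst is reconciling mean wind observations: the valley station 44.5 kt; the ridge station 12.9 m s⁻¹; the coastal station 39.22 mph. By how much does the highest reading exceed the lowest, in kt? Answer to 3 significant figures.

19.4 kt

the ridge station: 12.9 m/s = 25.076 kt.
the coastal station: 39.22 mph = 34.081 kt.
Spread: 44.500 − 25.076 = 19.4 kt.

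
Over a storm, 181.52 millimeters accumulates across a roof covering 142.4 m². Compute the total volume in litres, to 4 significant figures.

1 mm over 1 m² is 1 L, so volume = 181.52 × 142.4 = 25848.448 L ≈ 25850 L.

25850 litres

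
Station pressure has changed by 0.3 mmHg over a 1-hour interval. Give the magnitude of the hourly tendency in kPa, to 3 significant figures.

0.0400 kPa per hour

0.3 mmHg / 1 h × 0.133322 kPa/mmHg = 0.0400 kPa/h.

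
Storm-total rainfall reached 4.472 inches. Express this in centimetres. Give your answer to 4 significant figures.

11.36 cm

1 in = 2.54 cm, so 4.472 × 2.54 = 11.36 cm.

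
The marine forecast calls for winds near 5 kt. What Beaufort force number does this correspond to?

Beaufort force 2

5 kt lies in the Beaufort 2 band (light breeze, 4–6 kt).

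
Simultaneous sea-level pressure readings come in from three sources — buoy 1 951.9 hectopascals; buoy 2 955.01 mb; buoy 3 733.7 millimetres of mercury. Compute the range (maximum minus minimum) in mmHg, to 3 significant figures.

19.7 mmHg

buoy 1: 951.9 hPa = 713.984 mmHg.
buoy 2: 955.01 mb = 716.316 mmHg.
Spread: 733.700 − 713.984 = 19.7 mmHg.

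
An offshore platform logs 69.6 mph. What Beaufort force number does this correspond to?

Beaufort force 11

69.6 mph = 31.1 m/s, which is Beaufort 11 (violent storm, 28.5–32.6 m/s).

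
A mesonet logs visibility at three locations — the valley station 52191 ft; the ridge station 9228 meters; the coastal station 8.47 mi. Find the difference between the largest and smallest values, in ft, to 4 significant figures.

21920 ft

the ridge station: 9228 m = 30275.59 ft.
the coastal station: 8.47 SM = 44721.60 ft.
Spread: 52191.00 − 30275.59 = 21920 ft.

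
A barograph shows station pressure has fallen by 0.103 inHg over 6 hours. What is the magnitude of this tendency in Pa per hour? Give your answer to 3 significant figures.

0.103 inHg / 6 h × 3386.39 Pa/inHg = 58.1 Pa/h.

58.1 Pa per hour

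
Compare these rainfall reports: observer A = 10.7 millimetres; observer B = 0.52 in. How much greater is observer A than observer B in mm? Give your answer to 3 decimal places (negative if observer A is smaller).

observer B: 0.52 in = 13.20800 mm.
Difference: 10.70000 − 13.20800 = -2.508 mm.

-2.508 mm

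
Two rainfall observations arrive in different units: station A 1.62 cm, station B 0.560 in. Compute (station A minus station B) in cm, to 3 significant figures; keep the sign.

0.198 cm

station B: 0.560 in = 1.42240 cm.
Difference: 1.62000 − 1.42240 = 0.198 cm.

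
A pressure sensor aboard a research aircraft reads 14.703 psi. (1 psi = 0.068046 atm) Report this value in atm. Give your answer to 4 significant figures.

1.000 atm

1 psi = 0.068046 atm, so 14.703 × 0.068046 = 1.000 atm.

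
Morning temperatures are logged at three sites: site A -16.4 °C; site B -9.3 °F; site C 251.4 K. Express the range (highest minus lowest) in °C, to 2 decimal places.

site B: -9.3 °F = -22.944 °C.
site C: 251.4 K = -21.750 °C.
Spread: (-16.400) − (-22.944) = 6.544 °C.

6.54 °C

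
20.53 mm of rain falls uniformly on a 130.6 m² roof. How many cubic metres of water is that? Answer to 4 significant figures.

1 mm over 1 m² is 1 L, so volume = 20.53 × 130.6 = 2681.218 L = 2.681 m³.

2.681 cubic metres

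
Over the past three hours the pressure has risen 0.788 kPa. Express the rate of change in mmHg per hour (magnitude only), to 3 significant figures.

1.97 mmHg per hour

0.788 kPa / 3 h × 7.50062 mmHg/kPa = 1.97 mmHg/h.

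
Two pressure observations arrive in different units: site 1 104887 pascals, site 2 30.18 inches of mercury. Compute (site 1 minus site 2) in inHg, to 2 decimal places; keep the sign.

site 1: 104887 Pa = 30.9731 inHg.
Difference: 30.9731 − 30.1800 = 0.79 inHg.

0.79 inHg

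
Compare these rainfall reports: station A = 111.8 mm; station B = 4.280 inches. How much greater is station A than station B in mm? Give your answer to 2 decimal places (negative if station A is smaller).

3.09 mm

station B: 4.280 in = 108.7120 mm.
Difference: 111.8000 − 108.7120 = 3.09 mm.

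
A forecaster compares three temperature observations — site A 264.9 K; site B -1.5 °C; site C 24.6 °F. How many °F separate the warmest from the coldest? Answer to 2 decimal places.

site A: 264.9 K = -8.250 °C.
site C: 24.6 °F = -4.111 °C.
Spread: (-1.500) − (-8.250) = 6.750 °C = 12.15 °F.

12.15 °F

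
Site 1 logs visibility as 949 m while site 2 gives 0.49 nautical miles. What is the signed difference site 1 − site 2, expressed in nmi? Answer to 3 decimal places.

0.022 nmi

site 1: 949 m = 0.51242 nmi.
Difference: 0.51242 − 0.49000 = 0.022 nmi.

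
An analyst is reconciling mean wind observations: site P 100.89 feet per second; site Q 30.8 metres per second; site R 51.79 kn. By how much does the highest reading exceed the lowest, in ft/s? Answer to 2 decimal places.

site Q: 30.8 m/s = 101.0499 ft/s.
site R: 51.79 kt = 87.4117 ft/s.
Spread: 101.0499 − 87.4117 = 13.64 ft/s.

13.64 ft/s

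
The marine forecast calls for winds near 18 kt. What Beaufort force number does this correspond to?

18 kt lies in the Beaufort 5 band (fresh breeze, 17–21 kt).

Beaufort force 5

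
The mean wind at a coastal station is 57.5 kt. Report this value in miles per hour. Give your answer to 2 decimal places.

1 kt = 1.15078 mph, so 57.5 × 1.15078 = 66.17 mph.

66.17 mph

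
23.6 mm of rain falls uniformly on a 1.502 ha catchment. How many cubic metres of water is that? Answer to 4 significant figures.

354.5 cubic metres

Area: 1.502 ha = 15020 m².
1 mm over 1 m² is 1 L, so volume = 23.6 × 15020 = 354472 L = 354.5 m³.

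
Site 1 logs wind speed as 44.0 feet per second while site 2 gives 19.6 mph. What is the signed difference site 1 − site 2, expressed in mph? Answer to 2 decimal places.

10.40 mph

site 1: 44.0 ft/s = 30.0000 mph.
Difference: 30.0000 − 19.6000 = 10.40 mph.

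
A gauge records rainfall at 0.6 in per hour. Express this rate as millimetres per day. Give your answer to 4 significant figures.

365.8 mm/day

0.6 in/hour × 25.4 mm/in × 24 hour/day = 365.8 mm/day.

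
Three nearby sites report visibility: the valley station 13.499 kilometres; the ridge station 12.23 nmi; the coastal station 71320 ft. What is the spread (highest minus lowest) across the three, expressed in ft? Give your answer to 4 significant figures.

the valley station: 13.499 km = 44288.06 ft.
the ridge station: 12.23 nmi = 74310.89 ft.
Spread: 74310.89 − 44288.06 = 30020 ft.

30020 ft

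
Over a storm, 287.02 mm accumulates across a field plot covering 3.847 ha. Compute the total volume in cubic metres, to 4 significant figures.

Area: 3.847 ha = 38470 m².
1 mm over 1 m² is 1 L, so volume = 287.02 × 38470 = 11041659 L = 11040 m³.

11040 cubic metres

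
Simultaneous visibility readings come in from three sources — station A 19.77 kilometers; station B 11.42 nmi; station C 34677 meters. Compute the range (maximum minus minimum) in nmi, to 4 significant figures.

station A: 19.77 km = 10.67495 nmi.
station C: 34677 m = 18.72408 nmi.
Spread: 18.72408 − 10.67495 = 8.049 nmi.

8.049 nmi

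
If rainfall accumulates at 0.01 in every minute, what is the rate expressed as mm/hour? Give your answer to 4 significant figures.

0.01 in/minute × 25.4 mm/in × 60 minute/hour = 15.24 mm/hour.

15.24 mm/hour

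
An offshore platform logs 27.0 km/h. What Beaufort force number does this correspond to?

Beaufort force 4

27.0 km/h = 7.5 m/s, which is Beaufort 4 (moderate breeze, 5.5–7.9 m/s).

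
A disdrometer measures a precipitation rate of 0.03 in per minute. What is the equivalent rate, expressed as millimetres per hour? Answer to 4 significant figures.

45.72 mm/hour

0.03 in/minute × 25.4 mm/in × 60 minute/hour = 45.72 mm/hour.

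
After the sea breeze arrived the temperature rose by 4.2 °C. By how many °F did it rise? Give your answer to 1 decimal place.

Converting a difference, only the 9/5 scale factor applies: Δ°F = 4.2 × 1.8 = 7.6 °F.

7.6 °F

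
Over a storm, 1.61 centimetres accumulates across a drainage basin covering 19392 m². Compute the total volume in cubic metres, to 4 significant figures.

312.2 cubic metres

Depth: 1.61 cm × 10 = 16.1 mm.
1 mm over 1 m² is 1 L, so volume = 16.1 × 19392 = 312211.2 L = 312.2 m³.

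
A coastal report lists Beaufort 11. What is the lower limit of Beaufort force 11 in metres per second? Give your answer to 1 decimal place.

28.5 m/s

Beaufort 11 (violent storm) spans 28.5–32.6 m/s.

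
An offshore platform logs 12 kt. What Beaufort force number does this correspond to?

12 kt lies in the Beaufort 4 band (moderate breeze, 11–16 kt).

Beaufort force 4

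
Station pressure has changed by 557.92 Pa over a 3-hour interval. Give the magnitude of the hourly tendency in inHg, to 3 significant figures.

557.92 Pa / 3 h × 0.0002953 inHg/Pa = 0.0549 inHg/h.

0.0549 inHg per hour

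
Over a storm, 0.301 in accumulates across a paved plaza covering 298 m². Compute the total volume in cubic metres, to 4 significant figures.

Depth: 0.301 in × 25.4 = 7.6454 mm.
1 mm over 1 m² is 1 L, so volume = 7.6454 × 298 = 2278.3292 L = 2.278 m³.

2.278 cubic metres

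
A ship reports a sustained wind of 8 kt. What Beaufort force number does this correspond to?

8 kt lies in the Beaufort 3 band (gentle breeze, 7–10 kt).

Beaufort force 3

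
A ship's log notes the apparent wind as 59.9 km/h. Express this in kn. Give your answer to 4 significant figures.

32.34 kt

1 km/h = 0.539957 kt, so 59.9 × 0.539957 = 32.34 kt.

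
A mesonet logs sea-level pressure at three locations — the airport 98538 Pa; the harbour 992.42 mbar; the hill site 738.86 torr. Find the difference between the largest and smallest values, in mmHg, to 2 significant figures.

the airport: 98538 Pa = 739.096 mmHg.
the harbour: 992.42 mb = 744.376 mmHg.
Spread: 744.376 − 738.860 = 5.5 mmHg.

5.5 mmHg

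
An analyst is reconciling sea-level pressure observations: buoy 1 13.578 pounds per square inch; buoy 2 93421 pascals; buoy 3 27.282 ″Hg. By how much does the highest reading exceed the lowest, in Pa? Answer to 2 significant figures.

1200 Pa

buoy 1: 13.578 psi = 93617.01 Pa.
buoy 3: 27.282 inHg = 92387.46 Pa.
Spread: 93617.01 − 92387.46 = 1200 Pa.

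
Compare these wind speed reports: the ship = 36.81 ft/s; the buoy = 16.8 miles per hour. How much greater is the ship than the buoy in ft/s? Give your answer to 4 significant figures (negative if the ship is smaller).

the buoy: 16.8 mph = 24.6400 ft/s.
Difference: 36.8100 − 24.6400 = 12.17 ft/s.

12.17 ft/s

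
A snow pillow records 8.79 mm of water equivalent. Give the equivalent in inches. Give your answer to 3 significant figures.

1 mm = 0.0393701 in, so 8.79 × 0.0393701 = 0.346 in.

0.346 in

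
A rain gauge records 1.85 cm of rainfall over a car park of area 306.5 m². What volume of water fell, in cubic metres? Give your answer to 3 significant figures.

Depth: 1.85 cm × 10 = 18.5 mm.
1 mm over 1 m² is 1 L, so volume = 18.5 × 306.5 = 5670.25 L = 5.67 m³.

5.67 cubic metres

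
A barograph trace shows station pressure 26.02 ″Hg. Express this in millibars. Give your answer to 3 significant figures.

1 inHg = 33.8639 mb, so 26.02 × 33.8639 = 881 mb.

881 mb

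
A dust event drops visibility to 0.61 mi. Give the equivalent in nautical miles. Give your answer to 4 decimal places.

1 SM = 0.868976 nmi, so 0.61 × 0.868976 = 0.5301 nmi.

0.5301 nmi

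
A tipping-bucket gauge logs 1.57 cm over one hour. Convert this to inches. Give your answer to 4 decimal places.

0.6181 in

1 cm = 0.393701 in, so 1.57 × 0.393701 = 0.6181 in.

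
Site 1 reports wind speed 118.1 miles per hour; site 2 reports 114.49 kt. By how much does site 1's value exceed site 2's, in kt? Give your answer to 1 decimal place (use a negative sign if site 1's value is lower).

-11.9 kt

site 1: 118.1 mph = 102.626 kt.
Difference: 102.626 − 114.490 = -11.9 kt.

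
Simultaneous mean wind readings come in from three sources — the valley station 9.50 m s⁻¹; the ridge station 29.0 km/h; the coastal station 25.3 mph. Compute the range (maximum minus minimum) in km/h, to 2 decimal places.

11.72 km/h

the valley station: 9.50 m/s = 34.2000 km/h.
the coastal station: 25.3 mph = 40.7164 km/h.
Spread: 40.7164 − 29.0000 = 11.72 km/h.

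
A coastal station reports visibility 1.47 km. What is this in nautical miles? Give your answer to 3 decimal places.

1 km = 0.539957 nmi, so 1.47 × 0.539957 = 0.794 nmi.

0.794 nmi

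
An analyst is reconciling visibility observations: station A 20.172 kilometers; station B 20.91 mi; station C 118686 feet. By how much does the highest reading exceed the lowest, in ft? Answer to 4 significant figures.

station A: 20.172 km = 66181.10 ft.
station B: 20.91 SM = 110404.80 ft.
Spread: 118686.00 − 66181.10 = 52500 ft.

52500 ft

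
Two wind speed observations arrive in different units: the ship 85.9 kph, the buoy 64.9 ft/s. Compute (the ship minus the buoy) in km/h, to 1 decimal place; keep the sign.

14.7 km/h

the buoy: 64.9 ft/s = 71.213 km/h.
Difference: 85.900 − 71.213 = 14.7 km/h.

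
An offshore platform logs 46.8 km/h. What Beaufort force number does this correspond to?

46.8 km/h = 13.0 m/s, which is Beaufort 6 (strong breeze, 10.8–13.8 m/s).

Beaufort force 6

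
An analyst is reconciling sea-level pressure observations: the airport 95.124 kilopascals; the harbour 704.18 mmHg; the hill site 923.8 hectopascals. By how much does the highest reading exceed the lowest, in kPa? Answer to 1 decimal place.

the harbour: 704.18 mmHg = 93.883 kPa.
the hill site: 923.8 hPa = 92.380 kPa.
Spread: 95.124 − 92.380 = 2.7 kPa.

2.7 kPa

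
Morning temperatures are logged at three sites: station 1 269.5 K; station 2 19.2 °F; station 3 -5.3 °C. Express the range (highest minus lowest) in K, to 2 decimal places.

station 1: 269.5 K = -3.650 °C.
station 2: 19.2 °F = -7.111 °C.
Spread: (-3.650) − (-7.111) = 3.461 °C.

3.46 K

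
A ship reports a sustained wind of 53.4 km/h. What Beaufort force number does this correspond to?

53.4 km/h = 14.8 m/s, which is Beaufort 7 (near gale, 13.9–17.1 m/s).

Beaufort force 7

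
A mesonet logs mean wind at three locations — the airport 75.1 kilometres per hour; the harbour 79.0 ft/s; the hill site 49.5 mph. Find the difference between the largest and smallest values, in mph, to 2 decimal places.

the airport: 75.1 km/h = 46.6650 mph.
the harbour: 79.0 ft/s = 53.8636 mph.
Spread: 53.8636 − 46.6650 = 7.20 mph.

7.20 mph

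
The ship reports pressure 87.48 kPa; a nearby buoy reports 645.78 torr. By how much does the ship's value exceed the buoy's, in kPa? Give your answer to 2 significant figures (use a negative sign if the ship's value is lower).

the buoy: 645.78 mmHg = 86.097 kPa.
Difference: 87.480 − 86.097 = 1.4 kPa.

1.4 kPa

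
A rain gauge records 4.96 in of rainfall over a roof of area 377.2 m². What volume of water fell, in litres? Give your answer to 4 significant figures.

47520 litres

Depth: 4.96 in × 25.4 = 125.984 mm.
1 mm over 1 m² is 1 L, so volume = 125.984 × 377.2 = 47521.165 L ≈ 47520 L.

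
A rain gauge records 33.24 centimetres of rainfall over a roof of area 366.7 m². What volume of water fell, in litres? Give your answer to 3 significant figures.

122000 litres

Depth: 33.24 cm × 10 = 332.4 mm.
1 mm over 1 m² is 1 L, so volume = 332.4 × 366.7 = 121891.08 L ≈ 122000 L.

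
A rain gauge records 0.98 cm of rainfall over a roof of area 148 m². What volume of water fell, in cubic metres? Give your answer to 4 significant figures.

1.450 cubic metres

Depth: 0.98 cm × 10 = 9.8 mm.
1 mm over 1 m² is 1 L, so volume = 9.8 × 148 = 1450.4 L = 1.450 m³.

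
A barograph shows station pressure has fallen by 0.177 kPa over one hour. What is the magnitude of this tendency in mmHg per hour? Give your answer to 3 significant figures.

0.177 kPa / 1 h × 7.50062 mmHg/kPa = 1.33 mmHg/h.

1.33 mmHg per hour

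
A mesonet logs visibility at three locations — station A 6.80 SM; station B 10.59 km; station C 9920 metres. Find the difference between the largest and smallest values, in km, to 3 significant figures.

station A: 6.80 SM = 10.9435 km.
station C: 9920 m = 9.9200 km.
Spread: 10.9435 − 9.9200 = 1.02 km.

1.02 km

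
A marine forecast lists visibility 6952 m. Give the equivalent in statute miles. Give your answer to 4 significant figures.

1 m = 0.000621371 SM, so 6952 × 0.000621371 = 4.320 SM.

4.320 SM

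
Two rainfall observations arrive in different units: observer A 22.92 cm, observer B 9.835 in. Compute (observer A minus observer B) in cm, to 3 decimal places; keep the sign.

-2.061 cm

observer B: 9.835 in = 24.98090 cm.
Difference: 22.92000 − 24.98090 = -2.061 cm.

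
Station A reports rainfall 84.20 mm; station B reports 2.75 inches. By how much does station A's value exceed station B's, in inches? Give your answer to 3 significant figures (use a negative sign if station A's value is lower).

0.565 in

station A: 84.20 mm = 3.31496 in.
Difference: 3.31496 − 2.75000 = 0.565 in.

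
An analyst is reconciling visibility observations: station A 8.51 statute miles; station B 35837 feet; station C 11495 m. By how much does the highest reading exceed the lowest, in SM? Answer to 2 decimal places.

1.72 SM

station B: 35837 ft = 6.7873 SM.
station C: 11495 m = 7.1427 SM.
Spread: 8.5100 − 6.7873 = 1.72 SM.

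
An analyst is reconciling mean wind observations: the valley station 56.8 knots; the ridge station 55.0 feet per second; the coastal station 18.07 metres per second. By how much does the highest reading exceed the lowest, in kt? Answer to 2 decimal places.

24.21 kt

the ridge station: 55.0 ft/s = 32.5866 kt.
the coastal station: 18.07 m/s = 35.1253 kt.
Spread: 56.8000 − 32.5866 = 24.21 kt.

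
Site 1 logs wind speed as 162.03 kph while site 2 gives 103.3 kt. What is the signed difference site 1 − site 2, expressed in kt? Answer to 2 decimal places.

site 1: 162.03 km/h = 87.4892 kt.
Difference: 87.4892 − 103.3000 = -15.81 kt.

-15.81 kt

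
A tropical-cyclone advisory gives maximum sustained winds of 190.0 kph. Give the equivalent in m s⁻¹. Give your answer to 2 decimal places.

52.78 m/s

1 km/h = 0.277778 m/s, so 190.0 × 0.277778 = 52.78 m/s.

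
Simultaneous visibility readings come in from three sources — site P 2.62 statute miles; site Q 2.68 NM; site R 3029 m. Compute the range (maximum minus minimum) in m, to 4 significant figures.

site P: 2.62 SM = 4216.48 m.
site Q: 2.68 nmi = 4963.36 m.
Spread: 4963.36 − 3029.00 = 1934 m.

1934 m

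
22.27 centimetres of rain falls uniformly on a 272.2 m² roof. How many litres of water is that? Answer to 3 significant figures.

60600 litres

Depth: 22.27 cm × 10 = 222.7 mm.
1 mm over 1 m² is 1 L, so volume = 222.7 × 272.2 = 60618.94 L ≈ 60600 L.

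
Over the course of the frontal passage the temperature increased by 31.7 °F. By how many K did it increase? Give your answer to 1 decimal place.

17.6 K

For a temperature change the 32° offset cancels: ΔK = 31.7 × 0.5556 = 17.6 K.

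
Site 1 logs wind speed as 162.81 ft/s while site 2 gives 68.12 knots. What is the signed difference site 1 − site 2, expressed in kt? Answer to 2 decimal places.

site 1: 162.81 ft/s = 96.4623 kt.
Difference: 96.4623 − 68.1200 = 28.34 kt.

28.34 kt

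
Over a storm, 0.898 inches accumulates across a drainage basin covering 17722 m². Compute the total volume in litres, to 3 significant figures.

404000 litres

Depth: 0.898 in × 25.4 = 22.8092 mm.
1 mm over 1 m² is 1 L, so volume = 22.8092 × 17722 = 404224.64 L ≈ 404000 L.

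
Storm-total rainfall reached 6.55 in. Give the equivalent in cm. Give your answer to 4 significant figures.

16.64 cm

1 in = 2.54 cm, so 6.55 × 2.54 = 16.64 cm.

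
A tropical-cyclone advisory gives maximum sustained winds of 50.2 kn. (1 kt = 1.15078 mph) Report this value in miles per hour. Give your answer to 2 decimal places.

57.77 mph

1 kt = 1.15078 mph, so 50.2 × 1.15078 = 57.77 mph.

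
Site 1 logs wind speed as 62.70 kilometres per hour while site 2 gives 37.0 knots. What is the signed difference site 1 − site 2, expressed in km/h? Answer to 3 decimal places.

site 2: 37.0 kt = 68.52400 km/h.
Difference: 62.70000 − 68.52400 = -5.824 km/h.

-5.824 km/h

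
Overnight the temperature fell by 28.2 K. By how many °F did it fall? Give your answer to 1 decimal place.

50.8 °F

A change of 1 °C equals a change of 1.8 °F: Δ°F = 28.2 × 1.8 = 50.8 °F.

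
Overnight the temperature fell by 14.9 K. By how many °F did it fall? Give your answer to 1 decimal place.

26.8 °F

For a temperature change the 32° offset cancels: Δ°F = 14.9 × 1.8 = 26.8 °F.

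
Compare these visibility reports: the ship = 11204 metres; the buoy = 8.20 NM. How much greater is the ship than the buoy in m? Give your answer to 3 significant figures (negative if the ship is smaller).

-3980 m

the buoy: 8.20 nmi = 15186.40 m.
Difference: 11204.00 − 15186.40 = -3980 m.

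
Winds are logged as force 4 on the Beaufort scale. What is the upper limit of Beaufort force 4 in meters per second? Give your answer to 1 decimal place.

7.9 m/s

Beaufort 4 (moderate breeze) spans 5.5–7.9 m/s.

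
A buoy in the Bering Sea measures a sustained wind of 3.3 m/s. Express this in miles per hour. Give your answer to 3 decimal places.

7.382 mph

1 m/s = 2.23694 mph, so 3.3 × 2.23694 = 7.382 mph.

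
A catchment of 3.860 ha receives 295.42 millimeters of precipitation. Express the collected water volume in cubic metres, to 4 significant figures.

Area: 3.860 ha = 38600 m².
1 mm over 1 m² is 1 L, so volume = 295.42 × 38600 = 11403212 L = 11400 m³.

11400 cubic metres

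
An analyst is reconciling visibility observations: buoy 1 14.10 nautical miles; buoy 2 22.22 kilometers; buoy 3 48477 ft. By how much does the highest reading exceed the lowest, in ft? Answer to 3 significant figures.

37200 ft

buoy 1: 14.10 nmi = 85673.23 ft.
buoy 2: 22.22 km = 72900.26 ft.
Spread: 85673.23 − 48477.00 = 37200 ft.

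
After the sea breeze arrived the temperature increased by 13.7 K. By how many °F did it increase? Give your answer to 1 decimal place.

24.7 °F

For a temperature change the 32° offset cancels: Δ°F = 13.7 × 1.8 = 24.7 °F.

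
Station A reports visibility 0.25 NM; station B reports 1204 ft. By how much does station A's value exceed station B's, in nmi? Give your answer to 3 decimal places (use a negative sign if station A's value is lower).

station B: 1204 ft = 0.19815 nmi.
Difference: 0.25000 − 0.19815 = 0.052 nmi.

0.052 nmi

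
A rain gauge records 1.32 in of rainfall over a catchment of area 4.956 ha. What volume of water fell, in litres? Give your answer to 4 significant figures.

1662000 litres

Depth: 1.32 in × 25.4 = 33.528 mm.
Area: 4.956 ha = 49560 m².
1 mm over 1 m² is 1 L, so volume = 33.528 × 49560 = 1661647.7 L ≈ 1662000 L.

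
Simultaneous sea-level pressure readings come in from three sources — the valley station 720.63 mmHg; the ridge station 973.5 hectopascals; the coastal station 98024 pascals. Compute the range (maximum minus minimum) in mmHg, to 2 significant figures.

the ridge station: 973.5 hPa = 730.18 mmHg.
the coastal station: 98024 Pa = 735.24 mmHg.
Spread: 735.24 − 720.63 = 15 mmHg.

15 mmHg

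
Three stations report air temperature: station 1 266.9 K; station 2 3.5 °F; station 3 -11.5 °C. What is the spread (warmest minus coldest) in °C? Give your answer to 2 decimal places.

9.58 °C

station 1: 266.9 K = -6.250 °C.
station 2: 3.5 °F = -15.833 °C.
Spread: (-6.250) − (-15.833) = 9.583 °C.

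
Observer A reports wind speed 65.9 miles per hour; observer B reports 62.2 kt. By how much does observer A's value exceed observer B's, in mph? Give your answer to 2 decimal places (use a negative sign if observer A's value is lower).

-5.68 mph

observer B: 62.2 kt = 71.5785 mph.
Difference: 65.9000 − 71.5785 = -5.68 mph.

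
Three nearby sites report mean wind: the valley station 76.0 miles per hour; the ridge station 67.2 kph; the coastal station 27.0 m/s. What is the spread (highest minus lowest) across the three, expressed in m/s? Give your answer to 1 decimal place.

the valley station: 76.0 mph = 33.975 m/s.
the ridge station: 67.2 km/h = 18.667 m/s.
Spread: 33.975 − 18.667 = 15.3 m/s.

15.3 m/s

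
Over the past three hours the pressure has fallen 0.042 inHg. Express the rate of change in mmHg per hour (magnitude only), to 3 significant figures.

0.042 inHg / 3 h × 25.4 mmHg/inHg = 0.356 mmHg/h.

0.356 mmHg per hour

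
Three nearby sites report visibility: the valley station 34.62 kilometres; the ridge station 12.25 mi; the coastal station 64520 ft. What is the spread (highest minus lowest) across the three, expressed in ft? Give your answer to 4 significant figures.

the valley station: 34.62 km = 113582.68 ft.
the ridge station: 12.25 SM = 64680.00 ft.
Spread: 113582.68 − 64520.00 = 49060 ft.

49060 ft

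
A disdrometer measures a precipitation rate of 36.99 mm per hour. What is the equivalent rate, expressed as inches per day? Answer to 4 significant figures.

34.95 in/day

36.99 mm/hour × 0.0393701 in/mm × 24 hour/day = 34.95 in/day.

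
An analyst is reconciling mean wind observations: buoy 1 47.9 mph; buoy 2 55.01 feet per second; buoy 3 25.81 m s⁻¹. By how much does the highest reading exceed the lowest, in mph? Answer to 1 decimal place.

buoy 2: 55.01 ft/s = 37.507 mph.
buoy 3: 25.81 m/s = 57.735 mph.
Spread: 57.735 − 37.507 = 20.2 mph.

20.2 mph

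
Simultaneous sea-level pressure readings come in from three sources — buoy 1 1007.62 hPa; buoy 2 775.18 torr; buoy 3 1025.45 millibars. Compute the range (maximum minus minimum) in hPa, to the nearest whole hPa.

buoy 2: 775.18 mmHg = 1033.49 hPa.
buoy 3: 1025.45 mb = 1025.45 hPa.
Spread: 1033.49 − 1007.62 = 26 hPa.

26 hPa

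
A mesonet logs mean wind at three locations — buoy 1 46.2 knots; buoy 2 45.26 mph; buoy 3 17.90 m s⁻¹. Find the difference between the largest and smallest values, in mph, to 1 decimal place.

buoy 1: 46.2 kt = 53.166 mph.
buoy 3: 17.90 m/s = 40.041 mph.
Spread: 53.166 − 40.041 = 13.1 mph.

13.1 mph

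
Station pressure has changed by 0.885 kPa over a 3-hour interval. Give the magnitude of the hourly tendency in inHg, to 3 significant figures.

0.0871 inHg per hour

0.885 kPa / 3 h × 0.2953 inHg/kPa = 0.0871 inHg/h.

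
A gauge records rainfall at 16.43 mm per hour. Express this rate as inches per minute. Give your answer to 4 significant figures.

0.01078 in/minute

16.43 mm/hour × 0.0393701 in/mm × 0.0166667 hour/minute = 0.01078 in/minute.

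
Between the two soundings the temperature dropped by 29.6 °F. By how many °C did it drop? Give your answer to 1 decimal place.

A change of 1 °C equals a change of 1.8 °F: Δ°C = 29.6 × 0.5556 = 16.4 °C.

16.4 °C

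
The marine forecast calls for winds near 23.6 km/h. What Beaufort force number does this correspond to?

Beaufort force 4

23.6 km/h = 6.6 m/s, which is Beaufort 4 (moderate breeze, 5.5–7.9 m/s).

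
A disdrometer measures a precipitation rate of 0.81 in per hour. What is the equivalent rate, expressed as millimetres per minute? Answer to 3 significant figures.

0.343 mm/minute

0.81 in/hour × 25.4 mm/in × 0.0166667 hour/minute = 0.343 mm/minute.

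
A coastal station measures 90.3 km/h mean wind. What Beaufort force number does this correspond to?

Beaufort force 10

90.3 km/h = 25.1 m/s, which is Beaufort 10 (storm, 24.5–28.4 m/s).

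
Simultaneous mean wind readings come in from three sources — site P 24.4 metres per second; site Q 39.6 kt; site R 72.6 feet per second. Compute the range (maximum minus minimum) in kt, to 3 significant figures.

7.83 kt

site P: 24.4 m/s = 47.4298 kt.
site R: 72.6 ft/s = 43.0143 kt.
Spread: 47.4298 − 39.6000 = 7.83 kt.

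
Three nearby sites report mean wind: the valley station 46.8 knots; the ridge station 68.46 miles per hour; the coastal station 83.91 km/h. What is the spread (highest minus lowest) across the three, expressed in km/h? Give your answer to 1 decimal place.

26.3 km/h

the valley station: 46.8 kt = 86.674 km/h.
the ridge station: 68.46 mph = 110.176 km/h.
Spread: 110.176 − 83.910 = 26.3 km/h.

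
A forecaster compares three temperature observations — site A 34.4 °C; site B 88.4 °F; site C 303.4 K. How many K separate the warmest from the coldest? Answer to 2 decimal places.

4.15 K

site B: 88.4 °F = 31.333 °C.
site C: 303.4 K = 30.250 °C.
Spread: 34.400 − 30.250 = 4.150 °C.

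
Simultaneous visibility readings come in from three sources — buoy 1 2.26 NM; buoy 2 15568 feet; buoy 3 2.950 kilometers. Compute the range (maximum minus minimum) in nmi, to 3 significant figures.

0.969 nmi

buoy 2: 15568 ft = 2.56216 nmi.
buoy 3: 2.950 km = 1.59287 nmi.
Spread: 2.56216 − 1.59287 = 0.969 nmi.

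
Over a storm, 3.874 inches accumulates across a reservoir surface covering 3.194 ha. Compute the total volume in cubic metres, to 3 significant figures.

3140 cubic metres

Depth: 3.874 in × 25.4 = 98.3996 mm.
Area: 3.194 ha = 31940 m².
1 mm over 1 m² is 1 L, so volume = 98.3996 × 31940 = 3142883.2 L = 3140 m³.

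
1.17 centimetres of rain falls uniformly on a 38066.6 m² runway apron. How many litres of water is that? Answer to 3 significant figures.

445000 litres

Depth: 1.17 cm × 10 = 11.7 mm.
1 mm over 1 m² is 1 L, so volume = 11.7 × 38066.6 = 445379.22 L ≈ 445000 L.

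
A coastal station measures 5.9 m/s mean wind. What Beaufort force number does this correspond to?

Beaufort force 4

5.9 m/s lies in the Beaufort 4 band (moderate breeze, 5.5–7.9 m/s).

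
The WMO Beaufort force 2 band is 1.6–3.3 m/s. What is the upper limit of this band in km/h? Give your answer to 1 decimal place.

1.6–3.3 m/s × 3.6 = 5.8–11.9 km/h.

11.9 km/h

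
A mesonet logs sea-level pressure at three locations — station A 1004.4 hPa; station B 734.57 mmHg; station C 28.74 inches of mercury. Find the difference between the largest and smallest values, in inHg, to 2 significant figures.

0.92 inHg

station A: 1004.4 hPa = 29.6599 inHg.
station B: 734.57 mmHg = 28.9201 inHg.
Spread: 29.6599 − 28.7400 = 0.92 inHg.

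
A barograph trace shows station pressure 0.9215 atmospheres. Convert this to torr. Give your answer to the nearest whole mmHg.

700 mmHg

1 atm = 760 mmHg, so 0.9215 × 760 = 700 mmHg.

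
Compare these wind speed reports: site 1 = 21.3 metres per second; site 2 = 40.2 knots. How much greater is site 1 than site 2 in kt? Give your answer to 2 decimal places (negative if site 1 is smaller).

site 1: 21.3 m/s = 41.4039 kt.
Difference: 41.4039 − 40.2000 = 1.20 kt.

1.20 kt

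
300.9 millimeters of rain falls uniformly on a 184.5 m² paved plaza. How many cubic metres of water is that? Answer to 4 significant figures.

55.52 cubic metres

1 mm over 1 m² is 1 L, so volume = 300.9 × 184.5 = 55516.05 L = 55.52 m³.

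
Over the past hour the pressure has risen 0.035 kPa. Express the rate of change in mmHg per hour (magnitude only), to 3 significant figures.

0.035 kPa / 1 h × 7.50062 mmHg/kPa = 0.263 mmHg/h.

0.263 mmHg per hour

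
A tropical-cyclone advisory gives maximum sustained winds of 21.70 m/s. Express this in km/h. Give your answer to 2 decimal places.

78.12 km/h

1 m/s = 3.6 km/h, so 21.70 × 3.6 = 78.12 km/h.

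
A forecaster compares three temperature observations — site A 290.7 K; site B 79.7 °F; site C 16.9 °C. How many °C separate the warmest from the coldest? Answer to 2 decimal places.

9.60 °C

site A: 290.7 K = 17.550 °C.
site B: 79.7 °F = 26.500 °C.
Spread: 26.500 − 16.900 = 9.600 °C.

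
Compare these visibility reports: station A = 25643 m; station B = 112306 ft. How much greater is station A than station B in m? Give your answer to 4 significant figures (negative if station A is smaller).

station B: 112306 ft = 34230.87 m.
Difference: 25643.00 − 34230.87 = -8588 m.

-8588 m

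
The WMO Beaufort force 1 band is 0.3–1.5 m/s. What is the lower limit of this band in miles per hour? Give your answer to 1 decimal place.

0.3–1.5 m/s × 2.237 = 0.7–3.4 mph.

0.7 mph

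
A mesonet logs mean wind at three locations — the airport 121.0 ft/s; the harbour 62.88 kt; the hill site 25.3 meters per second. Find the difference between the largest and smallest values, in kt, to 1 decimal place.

22.5 kt

the airport: 121.0 ft/s = 71.691 kt.
the hill site: 25.3 m/s = 49.179 kt.
Spread: 71.691 − 49.179 = 22.5 kt.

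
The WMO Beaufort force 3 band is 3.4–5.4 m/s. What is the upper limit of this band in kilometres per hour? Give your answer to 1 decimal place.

3.4–5.4 m/s × 3.6 = 12.2–19.4 km/h.

19.4 km/h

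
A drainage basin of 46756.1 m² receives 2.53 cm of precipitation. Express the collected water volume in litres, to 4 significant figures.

1183000 litres

Depth: 2.53 cm × 10 = 25.3 mm.
1 mm over 1 m² is 1 L, so volume = 25.3 × 46756.1 = 1182929.3 L ≈ 1183000 L.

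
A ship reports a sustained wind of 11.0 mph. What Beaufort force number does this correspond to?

Beaufort force 3

11.0 mph = 4.9 m/s, which is Beaufort 3 (gentle breeze, 3.4–5.4 m/s).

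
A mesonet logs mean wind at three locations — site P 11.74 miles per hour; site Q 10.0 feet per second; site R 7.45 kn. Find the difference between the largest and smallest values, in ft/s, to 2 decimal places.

7.22 ft/s

site P: 11.74 mph = 17.2187 ft/s.
site R: 7.45 kt = 12.5742 ft/s.
Spread: 17.2187 − 10.0000 = 7.22 ft/s.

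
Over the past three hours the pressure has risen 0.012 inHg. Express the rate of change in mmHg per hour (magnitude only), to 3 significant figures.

0.012 inHg / 3 h × 25.4 mmHg/inHg = 0.102 mmHg/h.

0.102 mmHg per hour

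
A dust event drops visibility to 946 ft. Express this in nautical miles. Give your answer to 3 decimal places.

0.156 nmi

1 ft = 0.000164579 nmi, so 946 × 0.000164579 = 0.156 nmi.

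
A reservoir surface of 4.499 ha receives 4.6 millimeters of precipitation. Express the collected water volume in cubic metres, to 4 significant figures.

207.0 cubic metres

Area: 4.499 ha = 44990 m².
1 mm over 1 m² is 1 L, so volume = 4.6 × 44990 = 206954 L = 207.0 m³.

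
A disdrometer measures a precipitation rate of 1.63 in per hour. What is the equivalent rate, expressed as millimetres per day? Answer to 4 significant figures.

993.6 mm/day

1.63 in/hour × 25.4 mm/in × 24 hour/day = 993.6 mm/day.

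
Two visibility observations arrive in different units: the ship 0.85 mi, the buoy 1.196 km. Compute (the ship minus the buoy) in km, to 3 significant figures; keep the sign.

0.172 km

the ship: 0.85 SM = 1.36794 km.
Difference: 1.36794 − 1.19600 = 0.172 km.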